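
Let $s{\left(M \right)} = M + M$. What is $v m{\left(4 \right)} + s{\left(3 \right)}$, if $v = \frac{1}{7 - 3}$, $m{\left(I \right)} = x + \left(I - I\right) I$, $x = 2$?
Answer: $\frac{13}{2} \approx 6.5$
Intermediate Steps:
$m{\left(I \right)} = 2$ ($m{\left(I \right)} = 2 + \left(I - I\right) I = 2 + 0 I = 2 + 0 = 2$)
$s{\left(M \right)} = 2 M$
$v = \frac{1}{4} \approx 0.25$
$v m{\left(4 \right)} + s{\left(3 \right)} = \frac{1}{4} \cdot 2 + 2 \cdot 3 = \frac{1}{2} + 6 = \frac{13}{2}$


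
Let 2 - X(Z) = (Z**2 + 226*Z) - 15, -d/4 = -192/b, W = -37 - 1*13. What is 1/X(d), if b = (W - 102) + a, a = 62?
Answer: 225/421361 ≈ 0.00053398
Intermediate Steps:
W = -50 (W = -37 - 13 = -50)
b = -90 (b = (-50 - 102) + 62 = -152 + 62 = -90)
d = -128/15 (d = -(-768)/(-90) = -(-768)*(-1)/90 = -4*32/15 = -128/15 ≈ -8.5333)
X(Z) = 17 - Z**2 - 226*Z (X(Z) = 2 - ((Z**2 + 226*Z) - 15) = 2 - (-15 + Z**2 + 226*Z) = 2 + (15 - Z**2 - 226*Z) = 17 - Z**2 - 226*Z)
1/X(d) = 1/(17 - (-128/15)**2 - 226*(-128/15)) = 1/(17 - 1*16384/225 + 28928/15) = 1/(17 - 16384/225 + 28928/15) = 1/(421361/225) = 225/421361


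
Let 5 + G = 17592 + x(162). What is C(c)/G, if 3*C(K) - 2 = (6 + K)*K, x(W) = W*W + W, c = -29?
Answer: 223/43993 ≈ 0.0050690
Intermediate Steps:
x(W) = W + W² (x(W) = W² + W = W + W²)
C(K) = ⅔ + K*(6 + K)/3 (C(K) = ⅔ + ((6 + K)*K)/3 = ⅔ + (K*(6 + K))/3 = ⅔ + K*(6 + K)/3)
G = 43993 (G = -5 + (17592 + 162*(1 + 162)) = -5 + (17592 + 162*163) = -5 + (17592 + 26406) = -5 + 43998 = 43993)
C(c)/G = (⅔ + 2*(-29) + (⅓)*(-29)²)/43993 = (⅔ - 58 + (⅓)*841)*(1/43993) = (⅔ - 58 + 841/3)*(1/43993) = 223*(1/43993) = 223/43993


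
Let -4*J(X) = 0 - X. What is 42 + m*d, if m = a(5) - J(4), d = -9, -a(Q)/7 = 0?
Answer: 51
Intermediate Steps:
a(Q) = 0 (a(Q) = -7*0 = 0)
J(X) = X/4 (J(X) = -(0 - X)/4 = -(-1)*X/4 = X/4)
m = -1 (m = 0 - 4/4 = 0 - 1*1 = 0 - 1 = -1)
42 + m*d = 42 - 1*(-9) = 42 + 9 = 51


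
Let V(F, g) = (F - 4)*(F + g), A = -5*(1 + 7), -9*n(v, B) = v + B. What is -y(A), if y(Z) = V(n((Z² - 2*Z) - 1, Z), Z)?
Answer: -3348325/81 ≈ -41337.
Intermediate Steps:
n(v, B) = -B/9 - v/9 (n(v, B) = -(v + B)/9 = -(B + v)/9 = -B/9 - v/9)
A = -40 (A = -5*8 = -40)
V(F, g) = (-4 + F)*(F + g)
y(Z) = -4/9 + (⅑ - Z²/9 + Z/9)² - 40*Z/9 + 4*Z²/9 + Z*(⅑ - Z²/9 + Z/9) (y(Z) = (-Z/9 - ((Z² - 2*Z) - 1)/9)² - 4*(-Z/9 - ((Z² - 2*Z) - 1)/9) - 4*Z + (-Z/9 - ((Z² - 2*Z) - 1)/9)*Z = (-Z/9 - (-1 + Z² - 2*Z)/9)² - 4*(-Z/9 - (-1 + Z² - 2*Z)/9) - 4*Z + (-Z/9 - (-1 + Z² - 2*Z)/9)*Z = (-Z/9 + (⅑ - Z²/9 + 2*Z/9))² - 4*(-Z/9 + (⅑ - Z²/9 + 2*Z/9)) - 4*Z + (-Z/9 + (⅑ - Z²/9 + 2*Z/9))*Z = (⅑ - Z²/9 + Z/9)² - 4*(⅑ - Z²/9 + Z/9) - 4*Z + (⅑ - Z²/9 + Z/9)*Z = (⅑ - Z²/9 + Z/9)² + (-4/9 - 4*Z/9 + 4*Z²/9) - 4*Z + Z*(⅑ - Z²/9 + Z/9) = -4/9 + (⅑ - Z²/9 + Z/9)² - 40*Z/9 + 4*Z²/9 + Z*(⅑ - Z²/9 + Z/9))
-y(A) = -(-35/81 - 349/81*(-40) - 11/81*(-40)³ + (1/81)*(-40)⁴ + (44/81)*(-40)²) = -(-35/81 + 13960/81 - 11/81*(-64000) + (1/81)*2560000 + (44/81)*1600) = -(-35/81 + 13960/81 + 704000/81 + 2560000/81 + 70400/81) = -1*3348325/81 = -3348325/81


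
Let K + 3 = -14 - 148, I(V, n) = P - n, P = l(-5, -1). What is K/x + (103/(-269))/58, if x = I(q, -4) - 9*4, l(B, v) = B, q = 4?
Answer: 2570519/577274 ≈ 4.4529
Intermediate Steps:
P = -5
I(V, n) = -5 - n
K = -165 (K = -3 + (-14 - 148) = -3 - 162 = -165)
x = -37 (x = (-5 - 1*(-4)) - 9*4 = (-5 + 4) - 36 = -1 - 36 = -37)
K/x + (103/(-269))/58 = -165/(-37) + (103/(-269))/58 = -165*(-1/37) + (103*(-1/269))*(1/58) = 165/37 - 103/269*1/58 = 165/37 - 103/15602 = 2570519/577274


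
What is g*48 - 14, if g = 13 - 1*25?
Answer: -590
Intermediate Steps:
g = -12 (g = 13 - 25 = -12)
g*48 - 14 = -12*48 - 14 = -576 - 14 = -590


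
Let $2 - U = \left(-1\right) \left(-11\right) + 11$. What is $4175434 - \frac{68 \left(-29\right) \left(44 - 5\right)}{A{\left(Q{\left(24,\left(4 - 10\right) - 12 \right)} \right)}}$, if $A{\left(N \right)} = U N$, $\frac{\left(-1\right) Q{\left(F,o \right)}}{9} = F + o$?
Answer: $\frac{375795469}{90} \approx 4.1755 \cdot 10^{6}$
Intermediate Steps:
$U = -20$ ($U = 2 - \left(\left(-1\right) \left(-11\right) + 11\right) = 2 - \left(11 + 11\right) = 2 - 22 = -20$)
$Q{\left(F,o \right)} = - 9 F - 9 o$ ($Q{\left(F,o \right)} = - 9 \left(F + o\right) = - 9 F - 9 o$)
$A{\left(N \right)} = - 20 N$
$4175434 - \frac{68 \left(-29\right) \left(44 - 5\right)}{A{\left(Q{\left(24,\left(4 - 10\right) - 12 \right)} \right)}} = 4175434 - \frac{68 \left(-29\right) \left(44 - 5\right)}{\left(-20\right) \left(\left(-9\right) 24 - 9 \left(\left(4 - 10\right) - 12\right)\right)} = 4175434 - \frac{\left(-1972\right) \left(44 - 5\right)}{\left(-20\right) \left(-216 - 9 \left(-6 - 12\right)\right)} = 4175434 - \frac{\left(-1972\right) 39}{\left(-20\right) \left(-216 - -162\right)} = 4175434 - - \frac{76908}{\left(-20\right) \left(-216 + 162\right)} = 4175434 - - \frac{76908}{\left(-20\right) \left(-54\right)} = 4175434 - - \frac{76908}{1080} = 4175434 - \left(-76908\right) \frac{1}{1080} = 4175434 - - \frac{6409}{90} = 4175434 + \frac{6409}{90} = \frac{375795469}{90}$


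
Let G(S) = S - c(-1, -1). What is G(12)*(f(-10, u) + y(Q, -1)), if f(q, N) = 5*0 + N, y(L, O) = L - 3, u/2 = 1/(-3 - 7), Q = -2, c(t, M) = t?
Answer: -338/5 ≈ -67.600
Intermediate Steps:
u = -⅕ (u = 2/(-3 - 7) = 2/(-10) = 2*(-⅒) = -⅕ ≈ -0.20000)
G(S) = 1 + S (G(S) = S - 1*(-1) = S + 1 = 1 + S)
y(L, O) = -3 + L
f(q, N) = N (f(q, N) = 0 + N = N)
G(12)*(f(-10, u) + y(Q, -1)) = (1 + 12)*(-⅕ + (-3 - 2)) = 13*(-⅕ - 5) = 13*(-26/5) = -338/5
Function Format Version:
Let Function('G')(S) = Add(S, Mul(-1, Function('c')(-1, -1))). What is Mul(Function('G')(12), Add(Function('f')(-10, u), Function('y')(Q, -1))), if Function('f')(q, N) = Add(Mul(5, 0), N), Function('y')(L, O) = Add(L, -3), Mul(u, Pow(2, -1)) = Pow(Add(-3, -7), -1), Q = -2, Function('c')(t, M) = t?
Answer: Rational(-338, 5) ≈ -67.600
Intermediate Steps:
u = Rational(-1, 5) (u = Mul(2, Pow(Add(-3, -7), -1)) = Mul(2, Pow(-10, -1)) = Mul(2, Rational(-1, 10)) = Rational(-1, 5) ≈ -0.20000)
Function('G')(S) = Add(1, S) (Function('G')(S) = Add(S, Mul(-1, -1)) = Add(S, 1) = Add(1, S))
Function('y')(L, O) = Add(-3, L)
Function('f')(q, N) = N (Function('f')(q, N) = Add(0, N) = N)
Mul(Function('G')(12), Add(Function('f')(-10, u), Function('y')(Q, -1))) = Mul(Add(1, 12), Add(Rational(-1, 5), Add(-3, -2))) = Mul(13, Add(Rational(-1, 5), -5)) = Mul(13, Rational(-26, 5)) = Rational(-338, 5)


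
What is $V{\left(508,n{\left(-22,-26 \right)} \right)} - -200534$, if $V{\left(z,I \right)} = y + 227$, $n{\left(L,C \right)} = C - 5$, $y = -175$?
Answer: $200586$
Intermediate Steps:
$n{\left(L,C \right)} = -5 + C$ ($n{\left(L,C \right)} = C - 5 = -5 + C$)
$V{\left(z,I \right)} = 52$ ($V{\left(z,I \right)} = -175 + 227 = 52$)
$V{\left(508,n{\left(-22,-26 \right)} \right)} - -200534 = 52 - -200534 = 52 + 200534 = 200586$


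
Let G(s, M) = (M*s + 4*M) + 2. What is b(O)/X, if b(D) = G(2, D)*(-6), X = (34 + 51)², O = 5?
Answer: -192/7225 ≈ -0.026574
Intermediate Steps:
G(s, M) = 2 + 4*M + M*s (G(s, M) = (4*M + M*s) + 2 = 2 + 4*M + M*s)
X = 7225 (X = 85² = 7225)
b(D) = -12 - 36*D (b(D) = (2 + 4*D + D*2)*(-6) = (2 + 4*D + 2*D)*(-6) = (2 + 6*D)*(-6) = -12 - 36*D)
b(O)/X = (-12 - 36*5)/7225 = (-12 - 180)*(1/7225) = -192*1/7225 = -192/7225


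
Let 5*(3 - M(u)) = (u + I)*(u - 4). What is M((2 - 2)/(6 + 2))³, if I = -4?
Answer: -1/125 ≈ -0.0080000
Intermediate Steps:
M(u) = 3 - (-4 + u)²/5 (M(u) = 3 - (u - 4)*(u - 4)/5 = 3 - (-4 + u)*(-4 + u)/5 = 3 - (-4 + u)²/5)
M((2 - 2)/(6 + 2))³ = (-⅕ - (2 - 2)²/(6 + 2)²/5 + 8*((2 - 2)/(6 + 2))/5)³ = (-⅕ - (0/8)²/5 + 8*(0/8)/5)³ = (-⅕ - (0*(⅛))²/5 + 8*(0*(⅛))/5)³ = (-⅕ - ⅕*0² + (8/5)*0)³ = (-⅕ - ⅕*0 + 0)³ = (-⅕ + 0 + 0)³ = (-⅕)³ = -1/125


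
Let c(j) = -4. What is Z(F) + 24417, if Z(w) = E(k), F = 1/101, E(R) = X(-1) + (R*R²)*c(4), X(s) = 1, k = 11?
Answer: 19094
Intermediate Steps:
E(R) = 1 - 4*R³ (E(R) = 1 + (R*R²)*(-4) = 1 + R³*(-4) = 1 - 4*R³)
F = 1/101 ≈ 0.0099010
Z(w) = -5323 (Z(w) = 1 - 4*11³ = 1 - 4*1331 = 1 - 5324 = -5323)
Z(F) + 24417 = -5323 + 24417 = 19094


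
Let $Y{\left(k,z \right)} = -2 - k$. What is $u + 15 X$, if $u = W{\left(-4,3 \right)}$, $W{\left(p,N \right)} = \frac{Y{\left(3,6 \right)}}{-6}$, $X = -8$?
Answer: $- \frac{715}{6} \approx -119.17$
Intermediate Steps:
$W{\left(p,N \right)} = \frac{5}{6}$ ($W{\left(p,N \right)} = \frac{-2 - 3}{-6} = \left(-2 - 3\right) \left(- \frac{1}{6}\right) = \left(-5\right) \left(- \frac{1}{6}\right) = \frac{5}{6}$)
$u = \frac{5}{6} \approx 0.83333$
$u + 15 X = \frac{5}{6} + 15 \left(-8\right) = \frac{5}{6} - 120 = - \frac{715}{6}$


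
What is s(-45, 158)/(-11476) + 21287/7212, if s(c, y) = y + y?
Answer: 60502655/20691228 ≈ 2.9241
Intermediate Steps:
s(c, y) = 2*y
s(-45, 158)/(-11476) + 21287/7212 = (2*158)/(-11476) + 21287/7212 = 316*(-1/11476) + 21287*(1/7212) = -79/2869 + 21287/7212 = 60502655/20691228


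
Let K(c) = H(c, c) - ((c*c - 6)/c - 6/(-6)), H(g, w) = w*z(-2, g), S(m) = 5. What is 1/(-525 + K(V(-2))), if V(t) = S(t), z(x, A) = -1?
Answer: -5/2674 ≈ -0.0018699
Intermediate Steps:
V(t) = 5
H(g, w) = -w (H(g, w) = w*(-1) = -w)
K(c) = -1 - c - (-6 + c**2)/c (K(c) = -c - ((c*c - 6)/c - 6/(-6)) = -c - ((c**2 - 6)/c - 6*(-1/6)) = -c - ((-6 + c**2)/c + 1) = -c - (1 + (-6 + c**2)/c) = -c + (-1 - (-6 + c**2)/c) = -1 - c - (-6 + c**2)/c)
1/(-525 + K(V(-2))) = 1/(-525 + (-1 - 2*5 + 6/5)) = 1/(-525 + (-1 - 10 + 6*(1/5))) = 1/(-525 + (-1 - 10 + 6/5)) = 1/(-525 - 49/5) = 1/(-2674/5) = -5/2674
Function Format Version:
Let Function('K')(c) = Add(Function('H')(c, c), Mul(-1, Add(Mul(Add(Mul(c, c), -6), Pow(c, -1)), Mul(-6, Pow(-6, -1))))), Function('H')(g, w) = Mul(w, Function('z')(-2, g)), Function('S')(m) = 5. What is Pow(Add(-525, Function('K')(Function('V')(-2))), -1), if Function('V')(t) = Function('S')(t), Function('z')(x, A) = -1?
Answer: Rational(-5, 2674) ≈ -0.0018699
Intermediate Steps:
Function('V')(t) = 5
Function('H')(g, w) = Mul(-1, w) (Function('H')(g, w) = Mul(w, -1) = Mul(-1, w))
Function('K')(c) = Add(-1, Mul(-1, c), Mul(-1, Pow(c, -1), Add(-6, Pow(c, 2)))) (Function('K')(c) = Add(Mul(-1, c), Mul(-1, Add(Mul(Add(Mul(c, c), -6), Pow(c, -1)), Mul(-6, Pow(-6, -1))))) = Add(Mul(-1, c), Mul(-1, Add(Mul(Add(Pow(c, 2), -6), Pow(c, -1)), Mul(-6, Rational(-1, 6))))) = Add(Mul(-1, c), Mul(-1, Add(Mul(Add(-6, Pow(c, 2)), Pow(c, -1)), 1))) = Add(Mul(-1, c), Mul(-1, Add(Mul(Pow(c, -1), Add(-6, Pow(c, 2))), 1))) = Add(Mul(-1, c), Mul(-1, Add(1, Mul(Pow(c, -1), Add(-6, Pow(c, 2)))))) = Add(Mul(-1, c), Add(-1, Mul(-1, Pow(c, -1), Add(-6, Pow(c, 2))))) = Add(-1, Mul(-1, c), Mul(-1, Pow(c, -1), Add(-6, Pow(c, 2)))))
Pow(Add(-525, Function('K')(Function('V')(-2))), -1) = Pow(Add(-525, Add(-1, Mul(-2, 5), Mul(6, Pow(5, -1)))), -1) = Pow(Add(-525, Add(-1, -10, Mul(6, Rational(1, 5)))), -1) = Pow(Add(-525, Add(-1, -10, Rational(6, 5))), -1) = Pow(Add(-525, Rational(-49, 5)), -1) = Pow(Rational(-2674, 5), -1) = Rational(-5, 2674)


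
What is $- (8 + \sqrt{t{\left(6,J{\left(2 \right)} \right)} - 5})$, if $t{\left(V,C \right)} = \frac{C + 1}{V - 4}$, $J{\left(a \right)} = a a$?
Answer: $-8 - \frac{i \sqrt{10}}{2} \approx -8.0 - 1.5811 i$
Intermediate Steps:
$J{\left(a \right)} = a^{2}$
$t{\left(V,C \right)} = \frac{1 + C}{-4 + V}$
$- (8 + \sqrt{t{\left(6,J{\left(2 \right)} \right)} - 5}) = - (8 + \sqrt{\frac{1 + 2^{2}}{-4 + 6} - 5}) = - (8 + \sqrt{\frac{1 + 4}{2} - 5}) = - (8 + \sqrt{\frac{1}{2} \cdot 5 - 5}) = - (8 + \sqrt{\frac{5}{2} - 5}) = - (8 + \sqrt{- \frac{5}{2}}) = - (8 + \frac{i \sqrt{10}}{2}) = -8 - \frac{i \sqrt{10}}{2}$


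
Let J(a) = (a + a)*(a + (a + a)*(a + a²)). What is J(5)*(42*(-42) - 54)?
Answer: -5544900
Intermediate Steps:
J(a) = 2*a*(a + 2*a*(a + a²)) (J(a) = (2*a)*(a + (2*a)*(a + a²)) = (2*a)*(a + 2*a*(a + a²)) = 2*a*(a + 2*a*(a + a²)))
J(5)*(42*(-42) - 54) = (5²*(2 + 4*5 + 4*5²))*(42*(-42) - 54) = (25*(2 + 20 + 4*25))*(-1764 - 54) = (25*(2 + 20 + 100))*(-1818) = (25*122)*(-1818) = 3050*(-1818) = -5544900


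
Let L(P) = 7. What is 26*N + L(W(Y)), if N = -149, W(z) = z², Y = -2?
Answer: -3867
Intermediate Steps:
26*N + L(W(Y)) = 26*(-149) + 7 = -3874 + 7 = -3867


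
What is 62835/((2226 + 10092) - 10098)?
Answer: 4189/148 ≈ 28.304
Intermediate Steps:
62835/((2226 + 10092) - 10098) = 62835/(12318 - 10098) = 62835/2220 = 62835*(1/2220) = 4189/148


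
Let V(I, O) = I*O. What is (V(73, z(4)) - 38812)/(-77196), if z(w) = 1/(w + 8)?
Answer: 465671/926352 ≈ 0.50269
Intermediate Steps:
z(w) = 1/(8 + w)
(V(73, z(4)) - 38812)/(-77196) = (73/(8 + 4) - 38812)/(-77196) = (73/12 - 38812)*(-1/77196) = -465671/12*(-1/77196) = 465671/926352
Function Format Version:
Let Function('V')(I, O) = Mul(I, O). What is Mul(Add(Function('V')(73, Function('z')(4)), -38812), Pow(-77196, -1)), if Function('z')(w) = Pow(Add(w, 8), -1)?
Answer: Rational(465671, 926352) ≈ 0.50269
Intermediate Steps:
Function('z')(w) = Pow(Add(8, w), -1)
Mul(Add(Function('V')(73, Function('z')(4)), -38812), Pow(-77196, -1)) = Mul(Add(Mul(73, Pow(Add(8, 4), -1)), -38812), Pow(-77196, -1)) = Mul(Add(Mul(73, Pow(12, -1)), -38812), Rational(-1, 77196)) = Mul(Add(Mul(73, Rational(1, 12)), -38812), Rational(-1, 77196)) = Mul(Add(Rational(73, 12), -38812), Rational(-1, 77196)) = Mul(Rational(-465671, 12), Rational(-1, 77196)) = Rational(465671, 926352)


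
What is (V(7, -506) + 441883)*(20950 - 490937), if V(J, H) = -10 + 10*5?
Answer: -207698065001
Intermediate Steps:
V(J, H) = 40 (V(J, H) = -10 + 50 = 40)
(V(7, -506) + 441883)*(20950 - 490937) = (40 + 441883)*(20950 - 490937) = 441923*(-469987) = -207698065001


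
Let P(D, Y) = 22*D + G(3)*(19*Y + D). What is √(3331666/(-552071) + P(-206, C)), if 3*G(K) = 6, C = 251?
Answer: 2*√2068536951293/42467 ≈ 67.734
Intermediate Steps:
G(K) = 2 (G(K) = (⅓)*6 = 2)
P(D, Y) = 24*D + 38*Y (P(D, Y) = 22*D + 2*(19*Y + D) = 22*D + 2*(D + 19*Y) = 22*D + (2*D + 38*Y) = 24*D + 38*Y)
√(3331666/(-552071) + P(-206, C)) = √(3331666/(-552071) + (24*(-206) + 38*251)) = √(3331666*(-1/552071) + (-4944 + 9538)) = √(-256282/42467 + 4594) = √(194837116/42467) = 2*√2068536951293/42467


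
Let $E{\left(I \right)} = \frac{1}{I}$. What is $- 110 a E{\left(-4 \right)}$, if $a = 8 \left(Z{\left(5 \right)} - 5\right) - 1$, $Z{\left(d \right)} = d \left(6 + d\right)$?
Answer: $\frac{21945}{2} \approx 10973.0$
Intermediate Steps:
$a = 399$ ($a = 8 \left(5 \left(6 + 5\right) - 5\right) - 1 = 8 \left(5 \cdot 11 - 5\right) - 1 = 8 \left(55 - 5\right) - 1 = 8 \cdot 50 - 1 = 400 - 1 = 399$)
$- 110 a E{\left(-4 \right)} = \frac{\left(-110\right) 399}{-4} = \left(-43890\right) \left(- \frac{1}{4}\right) = \frac{21945}{2}$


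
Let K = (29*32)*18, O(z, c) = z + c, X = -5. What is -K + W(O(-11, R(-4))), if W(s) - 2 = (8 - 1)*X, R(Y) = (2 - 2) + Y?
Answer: -16737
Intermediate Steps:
R(Y) = Y (R(Y) = 0 + Y = Y)
O(z, c) = c + z
K = 16704 (K = 928*18 = 16704)
W(s) = -33 (W(s) = 2 + (8 - 1)*(-5) = 2 + 7*(-5) = 2 - 35 = -33)
-K + W(O(-11, R(-4))) = -1*16704 - 33 = -16704 - 33 = -16737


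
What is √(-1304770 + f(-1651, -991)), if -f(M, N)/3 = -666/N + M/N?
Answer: I*√1281396714811/991 ≈ 1142.3*I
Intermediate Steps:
f(M, N) = 1998/N - 3*M/N (f(M, N) = -3*(-666/N + M/N) = 1998/N - 3*M/N)
√(-1304770 + f(-1651, -991)) = √(-1304770 + 3*(666 - 1*(-1651))/(-991)) = √(-1304770 + 3*(-1/991)*(666 + 1651)) = √(-1304770 + 3*(-1/991)*2317) = √(-1304770 - 6951/991) = √(-1293034021/991) = I*√1281396714811/991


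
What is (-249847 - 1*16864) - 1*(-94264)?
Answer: -172447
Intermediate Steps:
(-249847 - 1*16864) - 1*(-94264) = (-249847 - 16864) + 94264 = -266711 + 94264 = -172447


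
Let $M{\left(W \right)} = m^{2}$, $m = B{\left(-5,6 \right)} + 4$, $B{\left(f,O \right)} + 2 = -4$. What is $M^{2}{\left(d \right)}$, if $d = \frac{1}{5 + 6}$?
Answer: $16$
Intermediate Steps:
$B{\left(f,O \right)} = -6$ ($B{\left(f,O \right)} = -2 - 4 = -6$)
$d = \frac{1}{11} \approx 0.090909$
$m = -2$ ($m = -6 + 4 = -2$)
$M{\left(W \right)} = 4$ ($M{\left(W \right)} = \left(-2\right)^{2} = 4$)
$M^{2}{\left(d \right)} = 4^{2} = 16$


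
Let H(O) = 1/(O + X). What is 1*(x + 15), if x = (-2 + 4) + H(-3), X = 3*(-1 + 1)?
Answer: 50/3 ≈ 16.667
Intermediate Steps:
X = 0 (X = 3*0 = 0)
H(O) = 1/O (H(O) = 1/(O + 0) = 1/O)
x = 5/3 (x = (-2 + 4) + 1/(-3) = 2 - 1/3 = 5/3 ≈ 1.6667)
1*(x + 15) = 1*(5/3 + 15) = 1*(50/3) = 50/3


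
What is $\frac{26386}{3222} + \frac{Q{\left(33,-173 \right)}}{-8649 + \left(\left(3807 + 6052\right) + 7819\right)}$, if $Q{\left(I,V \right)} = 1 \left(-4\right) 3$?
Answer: $\frac{119100265}{14545719} \approx 8.188$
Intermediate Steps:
$Q{\left(I,V \right)} = -12$ ($Q{\left(I,V \right)} = \left(-4\right) 3 = -12$)
$\frac{26386}{3222} + \frac{Q{\left(33,-173 \right)}}{-8649 + \left(\left(3807 + 6052\right) + 7819\right)} = \frac{26386}{3222} - \frac{12}{-8649 + \left(\left(3807 + 6052\right) + 7819\right)} = 26386 \cdot \frac{1}{3222} - \frac{12}{-8649 + \left(9859 + 7819\right)} = \frac{13193}{1611} - \frac{12}{-8649 + 17678} = \frac{13193}{1611} - \frac{12}{9029} = \frac{119100265}{14545719}$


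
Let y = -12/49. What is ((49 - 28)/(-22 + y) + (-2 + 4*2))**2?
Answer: 30371121/1188100 ≈ 25.563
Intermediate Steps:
y = -12/49 ≈ -0.24490
((49 - 28)/(-22 + y) + (-2 + 4*2))**2 = ((49 - 28)/(-22 - 12/49) + (-2 + 4*2))**2 = (21/(-1090/49) + (-2 + 8))**2 = (21*(-49/1090) + 6)**2 = (-1029/1090 + 6)**2 = (5511/1090)**2 = 30371121/1188100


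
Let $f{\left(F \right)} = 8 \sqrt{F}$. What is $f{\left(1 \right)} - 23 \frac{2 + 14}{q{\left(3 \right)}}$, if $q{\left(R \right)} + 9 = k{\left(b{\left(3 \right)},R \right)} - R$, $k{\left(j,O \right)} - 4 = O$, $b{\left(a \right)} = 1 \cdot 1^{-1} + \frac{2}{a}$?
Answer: $\frac{408}{5} \approx 81.6$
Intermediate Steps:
$b{\left(a \right)} = 1 + \frac{2}{a}$ ($b{\left(a \right)} = 1 \cdot 1 + \frac{2}{a} = 1 + \frac{2}{a}$)
$k{\left(j,O \right)} = 4 + O$
$q{\left(R \right)} = -5$ ($q{\left(R \right)} = -9 + \left(\left(4 + R\right) - R\right) = -9 + 4 = -5$)
$f{\left(1 \right)} - 23 \frac{2 + 14}{q{\left(3 \right)}} = 8 \sqrt{1} - 23 \frac{2 + 14}{-5} = 8 \cdot 1 - 23 \cdot 16 \left(- \frac{1}{5}\right) = 8 - - \frac{368}{5} = 8 + \frac{368}{5} = \frac{408}{5}$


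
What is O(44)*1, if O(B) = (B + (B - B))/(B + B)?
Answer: 1/2 ≈ 0.50000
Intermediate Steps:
O(B) = 1/2 (O(B) = (B + 0)/((2*B)) = B*(1/(2*B)) = 1/2)
O(44)*1 = (1/2)*1 = 1/2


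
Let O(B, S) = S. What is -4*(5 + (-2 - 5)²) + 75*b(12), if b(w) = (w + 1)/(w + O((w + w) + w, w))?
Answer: -1403/8 ≈ -175.38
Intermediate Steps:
b(w) = (1 + w)/(2*w) (b(w) = (w + 1)/(w + w) = (1 + w)/((2*w)) = (1 + w)*(1/(2*w)) = (1 + w)/(2*w))
-4*(5 + (-2 - 5)²) + 75*b(12) = -4*(5 + (-2 - 5)²) + 75*((½)*(1 + 12)/12) = -4*(5 + (-7)²) + 75*((½)*(1/12)*13) = -4*(5 + 49) + 75*(13/24) = -4*54 + 325/8 = -216 + 325/8 = -1403/8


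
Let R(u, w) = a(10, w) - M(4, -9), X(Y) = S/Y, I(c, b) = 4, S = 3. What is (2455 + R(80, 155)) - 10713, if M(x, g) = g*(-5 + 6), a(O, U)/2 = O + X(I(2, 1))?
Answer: -16455/2 ≈ -8227.5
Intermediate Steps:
X(Y) = 3/Y
a(O, U) = 3/2 + 2*O (a(O, U) = 2*(O + 3/4) = 2*(O + 3*(¼)) = 2*(O + ¾) = 2*(¾ + O) = 3/2 + 2*O)
M(x, g) = g (M(x, g) = g*1 = g)
R(u, w) = 61/2 (R(u, w) = (3/2 + 2*10) - 1*(-9) = (3/2 + 20) + 9 = 43/2 + 9 = 61/2)
(2455 + R(80, 155)) - 10713 = (2455 + 61/2) - 10713 = 4971/2 - 10713 = -16455/2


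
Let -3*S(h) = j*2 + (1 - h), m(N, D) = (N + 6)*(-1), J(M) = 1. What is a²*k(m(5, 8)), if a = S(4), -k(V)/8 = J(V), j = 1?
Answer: -8/9 ≈ -0.88889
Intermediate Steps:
m(N, D) = -6 - N (m(N, D) = (6 + N)*(-1) = -6 - N)
k(V) = -8 (k(V) = -8*1 = -8)
S(h) = -1 + h/3 (S(h) = -(1*2 + (1 - h))/3 = -(2 + (1 - h))/3 = -(3 - h)/3 = -1 + h/3)
a = ⅓ (a = -1 + (⅓)*4 = -1 + 4/3 = ⅓ ≈ 0.33333)
a²*k(m(5, 8)) = (⅓)²*(-8) = (⅑)*(-8) = -8/9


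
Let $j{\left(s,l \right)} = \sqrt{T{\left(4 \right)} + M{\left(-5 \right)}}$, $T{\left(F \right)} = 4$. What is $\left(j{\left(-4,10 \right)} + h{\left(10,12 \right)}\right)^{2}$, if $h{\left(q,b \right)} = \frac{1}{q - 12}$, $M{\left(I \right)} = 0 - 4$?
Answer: $\frac{1}{4} \approx 0.25$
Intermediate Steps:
$M{\left(I \right)} = -4$ ($M{\left(I \right)} = 0 - 4 = -4$)
$h{\left(q,b \right)} = \frac{1}{-12 + q}$
$j{\left(s,l \right)} = 0$ ($j{\left(s,l \right)} = \sqrt{4 - 4} = \sqrt{0} = 0$)
$\left(j{\left(-4,10 \right)} + h{\left(10,12 \right)}\right)^{2} = \left(0 + \frac{1}{-12 + 10}\right)^{2} = \left(0 + \frac{1}{-2}\right)^{2} = \left(0 - \frac{1}{2}\right)^{2} = \left(- \frac{1}{2}\right)^{2} = \frac{1}{4}$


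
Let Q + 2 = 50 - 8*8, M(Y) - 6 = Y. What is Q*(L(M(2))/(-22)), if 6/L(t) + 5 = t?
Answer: 16/11 ≈ 1.4545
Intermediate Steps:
M(Y) = 6 + Y
L(t) = 6/(-5 + t)
Q = -16 (Q = -2 + (50 - 8*8) = -2 + (50 - 64) = -2 - 14 = -16)
Q*(L(M(2))/(-22)) = -16*6/(-5 + (6 + 2))/(-22) = -16*6/(-5 + 8)*(-1)/22 = -16*6/3*(-1)/22 = -16*6*(⅓)*(-1)/22 = -32*(-1)/22 = -16*(-1/11) = 16/11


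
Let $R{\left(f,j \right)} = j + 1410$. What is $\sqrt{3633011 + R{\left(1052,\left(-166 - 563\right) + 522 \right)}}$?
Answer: $\sqrt{3634214} \approx 1906.4$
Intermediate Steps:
$R{\left(f,j \right)} = 1410 + j$
$\sqrt{3633011 + R{\left(1052,\left(-166 - 563\right) + 522 \right)}} = \sqrt{3633011 + \left(1410 + \left(\left(-166 - 563\right) + 522\right)\right)} = \sqrt{3633011 + \left(1410 + \left(-729 + 522\right)\right)} = \sqrt{3633011 + \left(1410 - 207\right)} = \sqrt{3633011 + 1203} = \sqrt{3634214}$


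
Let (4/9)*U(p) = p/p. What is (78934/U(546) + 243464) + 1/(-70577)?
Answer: 176930328215/635193 ≈ 2.7855e+5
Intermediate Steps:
U(p) = 9/4 (U(p) = 9*(p/p)/4 = (9/4)*1 = 9/4)
(78934/U(546) + 243464) + 1/(-70577) = (78934/(9/4) + 243464) + 1/(-70577) = (78934*(4/9) + 243464) - 1/70577 = (315736/9 + 243464) - 1/70577 = 2506912/9 - 1/70577 = 176930328215/635193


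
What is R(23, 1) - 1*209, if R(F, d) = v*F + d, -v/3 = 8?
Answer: -760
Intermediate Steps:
v = -24 (v = -3*8 = -24)
R(F, d) = d - 24*F (R(F, d) = -24*F + d = d - 24*F)
R(23, 1) - 1*209 = (1 - 24*23) - 1*209 = (1 - 552) - 209 = -551 - 209 = -760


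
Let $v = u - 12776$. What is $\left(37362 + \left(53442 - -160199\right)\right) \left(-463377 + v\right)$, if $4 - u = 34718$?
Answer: $-128229149601$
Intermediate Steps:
$u = -34714$ ($u = 4 - 34718 = -34714$)
$v = -47490$ ($v = -34714 - 12776 = -47490$)
$\left(37362 + \left(53442 - -160199\right)\right) \left(-463377 + v\right) = \left(37362 + \left(53442 - -160199\right)\right) \left(-463377 - 47490\right) = \left(37362 + \left(53442 + 160199\right)\right) \left(-510867\right) = \left(37362 + 213641\right) \left(-510867\right) = 251003 \left(-510867\right) = -128229149601$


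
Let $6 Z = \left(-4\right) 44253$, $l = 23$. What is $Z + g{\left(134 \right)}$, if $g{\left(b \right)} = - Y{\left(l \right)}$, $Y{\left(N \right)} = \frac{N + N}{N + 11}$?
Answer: $- \frac{501557}{17} \approx -29503.0$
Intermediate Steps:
$Y{\left(N \right)} = \frac{2 N}{11 + N}$
$g{\left(b \right)} = - \frac{23}{17}$ ($g{\left(b \right)} = - \frac{2 \cdot 23}{11 + 23} = - \frac{2 \cdot 23}{34} = \left(-1\right) \frac{23}{17} = - \frac{23}{17}$)
$Z = -29502$ ($Z = \frac{\left(-4\right) 44253}{6} = \frac{1}{6} \left(-177012\right) = -29502$)
$Z + g{\left(134 \right)} = -29502 - \frac{23}{17} = - \frac{501557}{17}$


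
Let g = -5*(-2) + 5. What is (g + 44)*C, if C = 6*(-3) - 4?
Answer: -1298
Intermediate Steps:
g = 15 (g = 10 + 5 = 15)
C = -22 (C = -18 - 4 = -22)
(g + 44)*C = (15 + 44)*(-22) = 59*(-22) = -1298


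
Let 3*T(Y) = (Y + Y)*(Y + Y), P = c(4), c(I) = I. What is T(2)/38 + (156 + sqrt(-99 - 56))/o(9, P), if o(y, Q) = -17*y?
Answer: -284/323 - I*sqrt(155)/153 ≈ -0.87926 - 0.081372*I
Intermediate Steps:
P = 4
T(Y) = 4*Y**2/3 (T(Y) = ((Y + Y)*(Y + Y))/3 = ((2*Y)*(2*Y))/3 = (4*Y**2)/3 = 4*Y**2/3)
T(2)/38 + (156 + sqrt(-99 - 56))/o(9, P) = ((4/3)*2**2)/38 + (156 + sqrt(-99 - 56))/((-17*9)) = ((4/3)*4)*(1/38) + (156 + sqrt(-155))/(-153) = (16/3)*(1/38) + (156 + I*sqrt(155))*(-1/153) = 8/57 + (-52/51 - I*sqrt(155)/153) = -284/323 - I*sqrt(155)/153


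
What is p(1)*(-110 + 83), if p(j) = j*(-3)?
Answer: 81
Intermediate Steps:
p(j) = -3*j
p(1)*(-110 + 83) = (-3*1)*(-110 + 83) = -3*(-27) = 81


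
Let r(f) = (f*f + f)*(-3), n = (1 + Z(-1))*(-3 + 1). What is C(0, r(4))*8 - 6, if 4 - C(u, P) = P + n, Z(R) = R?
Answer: 506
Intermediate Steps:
n = 0 (n = (1 - 1)*(-3 + 1) = 0*(-2) = 0)
r(f) = -3*f - 3*f² (r(f) = (f² + f)*(-3) = (f + f²)*(-3) = -3*f - 3*f²)
C(u, P) = 4 - P (C(u, P) = 4 - (P + 0) = 4 - P)
C(0, r(4))*8 - 6 = (4 - (-3)*4*(1 + 4))*8 - 6 = (4 - (-3)*4*5)*8 - 6 = (4 - 1*(-60))*8 - 6 = (4 + 60)*8 - 6 = 64*8 - 6 = 512 - 6 = 506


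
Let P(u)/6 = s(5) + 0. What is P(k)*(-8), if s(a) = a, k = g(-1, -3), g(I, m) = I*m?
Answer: -240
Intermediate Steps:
k = 3 (k = -1*(-3) = 3)
P(u) = 30 (P(u) = 6*(5 + 0) = 6*5 = 30)
P(k)*(-8) = 30*(-8) = -240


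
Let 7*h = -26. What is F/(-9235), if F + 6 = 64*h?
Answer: 1706/64645 ≈ 0.026390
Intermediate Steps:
h = -26/7 (h = (⅐)*(-26) = -26/7 ≈ -3.7143)
F = -1706/7 (F = -6 + 64*(-26/7) = -6 - 1664/7 = -1706/7 ≈ -243.71)
F/(-9235) = -1706/7/(-9235) = -1706/7*(-1/9235) = 1706/64645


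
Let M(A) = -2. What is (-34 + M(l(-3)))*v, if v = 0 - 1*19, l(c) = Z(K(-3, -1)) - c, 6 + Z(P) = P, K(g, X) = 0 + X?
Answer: 684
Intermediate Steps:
K(g, X) = X
Z(P) = -6 + P
l(c) = -7 - c (l(c) = (-6 - 1) - c = -7 - c)
v = -19 (v = 0 - 19 = -19)
(-34 + M(l(-3)))*v = (-34 - 2)*(-19) = -36*(-19) = 684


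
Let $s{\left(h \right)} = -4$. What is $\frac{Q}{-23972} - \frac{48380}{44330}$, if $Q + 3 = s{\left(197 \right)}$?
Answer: $- \frac{8918885}{8174452} \approx -1.0911$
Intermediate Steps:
$Q = -7$ ($Q = -3 - 4 = -7$)
$\frac{Q}{-23972} - \frac{48380}{44330} = - \frac{7}{-23972} - \frac{48380}{44330} = \left(-7\right) \left(- \frac{1}{23972}\right) - \frac{4838}{4433} = \frac{7}{23972} - \frac{4838}{4433} = - \frac{8918885}{8174452}$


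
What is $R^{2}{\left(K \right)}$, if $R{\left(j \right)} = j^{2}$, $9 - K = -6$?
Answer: $50625$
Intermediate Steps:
$K = 15$ ($K = 9 - -6 = 9 + 6 = 15$)
$R^{2}{\left(K \right)} = \left(15^{2}\right)^{2} = 225^{2} = 50625$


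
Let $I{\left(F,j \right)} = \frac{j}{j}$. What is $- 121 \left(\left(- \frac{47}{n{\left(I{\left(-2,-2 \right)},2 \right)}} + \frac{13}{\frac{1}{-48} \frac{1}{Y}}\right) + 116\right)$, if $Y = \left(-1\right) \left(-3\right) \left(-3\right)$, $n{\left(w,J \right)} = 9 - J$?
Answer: $- \frac{4849317}{7} \approx -6.9276 \cdot 10^{5}$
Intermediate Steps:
$I{\left(F,j \right)} = 1$
$Y = -9$ ($Y = 3 \left(-3\right) = -9$)
$- 121 \left(\left(- \frac{47}{n{\left(I{\left(-2,-2 \right)},2 \right)}} + \frac{13}{\frac{1}{-48} \frac{1}{Y}}\right) + 116\right) = - 121 \left(\left(- \frac{47}{9 - 2} + \frac{13}{\frac{1}{-48} \frac{1}{-9}}\right) + 116\right) = - 121 \left(\left(- \frac{47}{9 - 2} + \frac{13}{\left(- \frac{1}{48}\right) \left(- \frac{1}{9}\right)}\right) + 116\right) = - 121 \left(\left(- \frac{47}{7} + 13 \frac{1}{\frac{1}{432}}\right) + 116\right) = - 121 \left(\left(\left(-47\right) \frac{1}{7} + 13 \cdot 432\right) + 116\right) = - 121 \left(\left(- \frac{47}{7} + 5616\right) + 116\right) = - 121 \left(\frac{39265}{7} + 116\right) = \left(-121\right) \frac{40077}{7} = - \frac{4849317}{7}$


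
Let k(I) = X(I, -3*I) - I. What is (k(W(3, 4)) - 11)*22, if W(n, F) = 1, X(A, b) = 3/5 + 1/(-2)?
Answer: -1309/5 ≈ -261.80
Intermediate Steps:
X(A, b) = 1/10 (X(A, b) = 3*(1/5) + 1*(-1/2) = 3/5 - 1/2 = 1/10)
k(I) = 1/10 - I
(k(W(3, 4)) - 11)*22 = ((1/10 - 1*1) - 11)*22 = ((1/10 - 1) - 11)*22 = (-9/10 - 11)*22 = -119/10*22 = -1309/5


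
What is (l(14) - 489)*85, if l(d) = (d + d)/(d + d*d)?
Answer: -124661/3 ≈ -41554.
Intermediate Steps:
l(d) = 2*d/(d + d²) (l(d) = (2*d)/(d + d²) = 2*d/(d + d²))
(l(14) - 489)*85 = (2/(1 + 14) - 489)*85 = (2/15 - 489)*85 = -7333/15*85 = -124661/3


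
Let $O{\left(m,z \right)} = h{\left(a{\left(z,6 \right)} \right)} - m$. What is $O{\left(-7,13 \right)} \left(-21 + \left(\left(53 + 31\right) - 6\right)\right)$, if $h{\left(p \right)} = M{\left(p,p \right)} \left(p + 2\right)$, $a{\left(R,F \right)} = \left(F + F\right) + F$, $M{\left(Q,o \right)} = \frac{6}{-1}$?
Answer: $-6441$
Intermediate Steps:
$M{\left(Q,o \right)} = -6$ ($M{\left(Q,o \right)} = 6 \left(-1\right) = -6$)
$a{\left(R,F \right)} = 3 F$ ($a{\left(R,F \right)} = 2 F + F = 3 F$)
$h{\left(p \right)} = -12 - 6 p$ ($h{\left(p \right)} = - 6 \left(p + 2\right) = - 6 \left(2 + p\right) = -12 - 6 p$)
$O{\left(m,z \right)} = -120 - m$ ($O{\left(m,z \right)} = \left(-12 - 6 \cdot 3 \cdot 6\right) - m = \left(-12 - 108\right) - m = -120 - m$)
$O{\left(-7,13 \right)} \left(-21 + \left(\left(53 + 31\right) - 6\right)\right) = \left(-120 - -7\right) \left(-21 + \left(\left(53 + 31\right) - 6\right)\right) = \left(-120 + 7\right) \left(-21 + \left(84 - 6\right)\right) = - 113 \left(-21 + 78\right) = \left(-113\right) 57 = -6441$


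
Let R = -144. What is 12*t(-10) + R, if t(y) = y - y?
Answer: -144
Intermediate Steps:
t(y) = 0
12*t(-10) + R = 12*0 - 144 = 0 - 144 = -144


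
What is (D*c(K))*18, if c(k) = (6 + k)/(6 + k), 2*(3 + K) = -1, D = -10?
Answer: -180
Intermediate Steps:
K = -7/2 (K = -3 + (1/2)*(-1) = -3 - 1/2 = -7/2 ≈ -3.5000)
c(k) = 1
(D*c(K))*18 = -10*1*18 = -10*18 = -180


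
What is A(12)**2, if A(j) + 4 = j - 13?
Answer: 25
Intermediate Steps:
A(j) = -17 + j (A(j) = -4 + (j - 13) = -4 + (-13 + j) = -17 + j)
A(12)**2 = (-17 + 12)**2 = (-5)**2 = 25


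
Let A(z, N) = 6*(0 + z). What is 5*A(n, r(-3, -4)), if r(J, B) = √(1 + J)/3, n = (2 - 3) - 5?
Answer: -180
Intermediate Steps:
n = -6 (n = -1 - 5 = -6)
r(J, B) = √(1 + J)/3 (r(J, B) = √(1 + J)*(⅓) = √(1 + J)/3)
A(z, N) = 6*z
5*A(n, r(-3, -4)) = 5*(6*(-6)) = 5*(-36) = -180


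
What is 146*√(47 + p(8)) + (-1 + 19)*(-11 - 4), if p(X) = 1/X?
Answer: -270 + 73*√754/2 ≈ 732.26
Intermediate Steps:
146*√(47 + p(8)) + (-1 + 19)*(-11 - 4) = 146*√(47 + 1/8) + (-1 + 19)*(-11 - 4) = 146*√(47 + ⅛) + 18*(-15) = 146*√(377/8) - 270 = 146*(√754/4) - 270 = 73*√754/2 - 270 = -270 + 73*√754/2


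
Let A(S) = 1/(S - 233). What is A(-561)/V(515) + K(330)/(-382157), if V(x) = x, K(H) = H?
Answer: -135322457/156267818870 ≈ -0.00086597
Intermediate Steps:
A(S) = 1/(-233 + S)
A(-561)/V(515) + K(330)/(-382157) = 1/(-233 - 561*515) + 330/(-382157) = (1/515)/(-794) + 330*(-1/382157) = -1/794*1/515 - 330/382157 = -1/408910 - 330/382157 = -135322457/156267818870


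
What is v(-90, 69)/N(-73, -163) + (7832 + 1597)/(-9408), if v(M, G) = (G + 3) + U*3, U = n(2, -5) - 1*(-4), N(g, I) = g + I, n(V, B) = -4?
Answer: -34555/26432 ≈ -1.3073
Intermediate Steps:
N(g, I) = I + g
U = 0 (U = -4 - 1*(-4) = -4 + 4 = 0)
v(M, G) = 3 + G (v(M, G) = (G + 3) + 0*3 = (3 + G) + 0 = 3 + G)
v(-90, 69)/N(-73, -163) + (7832 + 1597)/(-9408) = (3 + 69)/(-163 - 73) + (7832 + 1597)/(-9408) = 72/(-236) + 9429*(-1/9408) = 72*(-1/236) - 449/448 = -18/59 - 449/448 = -34555/26432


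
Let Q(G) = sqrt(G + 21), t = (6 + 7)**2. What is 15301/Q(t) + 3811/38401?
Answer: 3811/38401 + 15301*sqrt(190)/190 ≈ 1110.2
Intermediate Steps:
t = 169 (t = 13**2 = 169)
Q(G) = sqrt(21 + G)
15301/Q(t) + 3811/38401 = 15301/(sqrt(21 + 169)) + 3811/38401 = 15301/(sqrt(190)) + 3811*(1/38401) = 15301*(sqrt(190)/190) + 3811/38401 = 15301*sqrt(190)/190 + 3811/38401 = 3811/38401 + 15301*sqrt(190)/190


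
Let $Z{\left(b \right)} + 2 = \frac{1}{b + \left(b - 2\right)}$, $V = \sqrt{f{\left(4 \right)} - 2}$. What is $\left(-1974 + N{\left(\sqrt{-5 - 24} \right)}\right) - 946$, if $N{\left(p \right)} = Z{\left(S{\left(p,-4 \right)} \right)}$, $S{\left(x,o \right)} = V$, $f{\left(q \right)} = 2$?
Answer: $- \frac{5845}{2} \approx -2922.5$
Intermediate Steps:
$V = 0$ ($V = \sqrt{2 - 2} = \sqrt{0} = 0$)
$S{\left(x,o \right)} = 0$
$Z{\left(b \right)} = -2 + \frac{1}{-2 + 2 b}$ ($Z{\left(b \right)} = -2 + \frac{1}{b + \left(b - 2\right)} = -2 + \frac{1}{b + \left(-2 + b\right)} = -2 + \frac{1}{-2 + 2 b}$)
$N{\left(p \right)} = - \frac{5}{2}$ ($N{\left(p \right)} = \frac{5 - 0}{2 \left(-1 + 0\right)} = \frac{5 + 0}{2 \left(-1\right)} = \frac{1}{2} \left(-1\right) 5 = - \frac{5}{2}$)
$\left(-1974 + N{\left(\sqrt{-5 - 24} \right)}\right) - 946 = \left(-1974 - \frac{5}{2}\right) - 946 = - \frac{3953}{2} - 946 = - \frac{5845}{2}$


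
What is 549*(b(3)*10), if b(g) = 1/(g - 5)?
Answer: -2745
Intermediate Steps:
b(g) = 1/(-5 + g)
549*(b(3)*10) = 549*(10/(-5 + 3)) = 549*(10/(-2)) = 549*(-½*10) = 549*(-5) = -2745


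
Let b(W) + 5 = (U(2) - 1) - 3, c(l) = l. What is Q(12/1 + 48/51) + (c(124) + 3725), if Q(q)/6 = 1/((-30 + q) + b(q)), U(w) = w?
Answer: 1574139/409 ≈ 3848.8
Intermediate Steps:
b(W) = -7 (b(W) = -5 + ((2 - 1) - 3) = -5 + (1 - 3) = -5 - 2 = -7)
Q(q) = 6/(-37 + q) (Q(q) = 6/((-30 + q) - 7) = 6/(-37 + q))
Q(12/1 + 48/51) + (c(124) + 3725) = 6/(-37 + (12/1 + 48/51)) + (124 + 3725) = 6/(-37 + (12*1 + 48*(1/51))) + 3849 = 6/(-37 + (12 + 16/17)) + 3849 = 6/(-37 + 220/17) + 3849 = 6/(-409/17) + 3849 = 6*(-17/409) + 3849 = -102/409 + 3849 = 1574139/409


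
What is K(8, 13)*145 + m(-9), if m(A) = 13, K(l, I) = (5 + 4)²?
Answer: 11758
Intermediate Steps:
K(l, I) = 81 (K(l, I) = 9² = 81)
K(8, 13)*145 + m(-9) = 81*145 + 13 = 11745 + 13 = 11758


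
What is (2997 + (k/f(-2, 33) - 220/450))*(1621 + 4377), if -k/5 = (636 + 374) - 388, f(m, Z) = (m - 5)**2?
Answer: 38791207286/2205 ≈ 1.7592e+7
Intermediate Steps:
f(m, Z) = (-5 + m)**2
k = -3110 (k = -5*((636 + 374) - 388) = -5*(1010 - 388) = -5*622 = -3110)
(2997 + (k/f(-2, 33) - 220/450))*(1621 + 4377) = (2997 + (-3110/(-5 - 2)**2 - 220/450))*(1621 + 4377) = (2997 + (-3110/((-7)**2) - 220*1/450))*5998 = (2997 + (-3110/49 - 22/45))*5998 = (2997 - 141028/2205)*5998 = (6467357/2205)*5998 = 38791207286/2205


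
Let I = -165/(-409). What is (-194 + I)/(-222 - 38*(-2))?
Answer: 79181/59714 ≈ 1.3260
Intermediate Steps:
I = 165/409 (I = -165*(-1/409) = 165/409 ≈ 0.40342)
(-194 + I)/(-222 - 38*(-2)) = (-194 + 165/409)/(-222 - 38*(-2)) = -79181/(409*(-222 + 76)) = -79181/409/(-146) = -79181/409*(-1/146) = 79181/59714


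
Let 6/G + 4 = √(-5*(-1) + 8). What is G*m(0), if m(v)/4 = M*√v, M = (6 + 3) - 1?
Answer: 0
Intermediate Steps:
M = 8 (M = 9 - 1 = 8)
m(v) = 32*√v (m(v) = 4*(8*√v) = 32*√v)
G = 6/(-4 + √13) (G = 6/(-4 + √(-5*(-1) + 8)) = 6/(-4 + √(5 + 8)) = 6/(-4 + √13) ≈ -15.211)
G*m(0) = (-8 - 2*√13)*(32*√0) = (-8 - 2*√13)*(32*0) = (-8 - 2*√13)*0 = 0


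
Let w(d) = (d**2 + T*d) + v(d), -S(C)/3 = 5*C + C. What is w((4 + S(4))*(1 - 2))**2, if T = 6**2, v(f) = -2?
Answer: 49984900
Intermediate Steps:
S(C) = -18*C (S(C) = -3*(5*C + C) = -18*C)
T = 36
w(d) = -2 + d**2 + 36*d (w(d) = (d**2 + 36*d) - 2 = -2 + d**2 + 36*d)
w((4 + S(4))*(1 - 2))**2 = (-2 + ((4 - 18*4)*(1 - 2))**2 + 36*((4 - 18*4)*(1 - 2)))**2 = (-2 + ((4 - 72)*(-1))**2 + 36*((4 - 72)*(-1)))**2 = (-2 + (-68*(-1))**2 + 36*(-68*(-1)))**2 = (-2 + 68**2 + 36*68)**2 = (-2 + 4624 + 2448)**2 = 7070**2 = 49984900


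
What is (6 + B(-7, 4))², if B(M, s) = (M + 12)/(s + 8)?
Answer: 5929/144 ≈ 41.174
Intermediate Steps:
B(M, s) = (12 + M)/(8 + s)
(6 + B(-7, 4))² = (6 + (12 - 7)/(8 + 4))² = (6 + 5/12)² = (77/12)² = 5929/144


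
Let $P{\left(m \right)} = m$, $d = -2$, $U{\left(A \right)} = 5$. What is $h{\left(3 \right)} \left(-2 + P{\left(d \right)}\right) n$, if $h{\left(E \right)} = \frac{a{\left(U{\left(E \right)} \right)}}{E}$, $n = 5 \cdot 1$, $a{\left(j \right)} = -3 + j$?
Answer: $- \frac{40}{3} \approx -13.333$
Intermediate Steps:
$n = 5$
$h{\left(E \right)} = \frac{2}{E}$ ($h{\left(E \right)} = \frac{-3 + 5}{E} = \frac{2}{E}$)
$h{\left(3 \right)} \left(-2 + P{\left(d \right)}\right) n = \frac{2}{3} \left(-2 - 2\right) 5 = 2 \cdot \frac{1}{3} \left(-4\right) 5 = \frac{2}{3} \left(-4\right) 5 = \left(- \frac{8}{3}\right) 5 = - \frac{40}{3}$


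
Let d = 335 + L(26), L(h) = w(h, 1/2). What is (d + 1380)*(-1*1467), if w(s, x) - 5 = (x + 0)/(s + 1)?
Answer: -15139603/6 ≈ -2.5233e+6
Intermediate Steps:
w(s, x) = 5 + x/(1 + s) (w(s, x) = 5 + (x + 0)/(s + 1) = 5 + x/(1 + s))
L(h) = (11/2 + 5*h)/(1 + h) (L(h) = (5 + 1/2 + 5*h)/(1 + h) = (11/2 + 5*h)/(1 + h))
d = 18361/54 (d = 335 + (11 + 10*26)/(2*(1 + 26)) = 335 + (1/2)*(11 + 260)/27 = 335 + (1/2)*(1/27)*271 = 335 + 271/54 = 18361/54 ≈ 340.02)
(d + 1380)*(-1*1467) = (18361/54 + 1380)*(-1*1467) = (92881/54)*(-1467) = -15139603/6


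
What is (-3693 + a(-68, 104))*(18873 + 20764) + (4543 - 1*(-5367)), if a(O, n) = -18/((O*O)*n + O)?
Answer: -11729761594189/80138 ≈ -1.4637e+8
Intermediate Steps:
a(O, n) = -18/(O + n*O**2) (a(O, n) = -18/(O**2*n + O) = -18/(n*O**2 + O) = -18/(O + n*O**2))
(-3693 + a(-68, 104))*(18873 + 20764) + (4543 - 1*(-5367)) = (-3693 - 18/(-68*(1 - 68*104)))*(18873 + 20764) + (4543 - 1*(-5367)) = (-3693 - 18*(-1/68)/(1 - 7072))*39637 + (4543 + 5367) = (-3693 - 18*(-1/68)/(-7071))*39637 + 9910 = (-3693 - 18*(-1/68)*(-1/7071))*39637 + 9910 = (-3693 - 3/80138)*39637 + 9910 = -295949637/80138*39637 + 9910 = -11730555761769/80138 + 9910 = -11729761594189/80138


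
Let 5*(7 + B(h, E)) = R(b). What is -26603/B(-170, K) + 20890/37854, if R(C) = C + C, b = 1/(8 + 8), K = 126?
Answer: 2238168155/586737 ≈ 3814.6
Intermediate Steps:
b = 1/16 ≈ 0.062500
R(C) = 2*C
B(h, E) = -279/40 (B(h, E) = -7 + (2*(1/16))/5 = -7 + (⅕)*(⅛) = -7 + 1/40 = -279/40)
-26603/B(-170, K) + 20890/37854 = -26603/(-279/40) + 20890/37854 = -26603*(-40/279) + 20890*(1/37854) = 1064120/279 + 10445/18927 = 2238168155/586737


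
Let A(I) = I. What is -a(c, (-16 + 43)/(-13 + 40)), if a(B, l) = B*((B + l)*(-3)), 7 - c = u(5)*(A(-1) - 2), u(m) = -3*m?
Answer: 4218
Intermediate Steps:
c = -38 (c = 7 - (-3*5)*(-1 - 2) = 7 - (-15)*(-3) = 7 - 1*45 = 7 - 45 = -38)
a(B, l) = B*(-3*B - 3*l)
-a(c, (-16 + 43)/(-13 + 40)) = -(-3)*(-38)*(-38 + (-16 + 43)/(-13 + 40)) = -(-3)*(-38)*(-38 + 27/27) = -(-3)*(-38)*(-38 + 27*(1/27)) = -(-3)*(-38)*(-38 + 1) = -(-3)*(-38)*(-37) = -1*(-4218) = 4218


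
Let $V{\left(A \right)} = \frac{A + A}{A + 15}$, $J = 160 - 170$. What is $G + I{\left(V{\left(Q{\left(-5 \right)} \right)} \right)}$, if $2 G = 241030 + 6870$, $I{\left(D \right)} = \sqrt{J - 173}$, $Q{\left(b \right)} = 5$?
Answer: $123950 + i \sqrt{183} \approx 1.2395 \cdot 10^{5} + 13.528 i$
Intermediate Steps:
$J = -10$
$V{\left(A \right)} = \frac{2 A}{15 + A}$
$I{\left(D \right)} = i \sqrt{183}$ ($I{\left(D \right)} = \sqrt{-10 - 173} = \sqrt{-183} = i \sqrt{183}$)
$G = 123950$ ($G = \frac{241030 + 6870}{2} = \frac{1}{2} \cdot 247900 = 123950$)
$G + I{\left(V{\left(Q{\left(-5 \right)} \right)} \right)} = 123950 + i \sqrt{183}$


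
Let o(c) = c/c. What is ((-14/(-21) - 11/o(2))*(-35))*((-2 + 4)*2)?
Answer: 4340/3 ≈ 1446.7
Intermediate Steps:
o(c) = 1
((-14/(-21) - 11/o(2))*(-35))*((-2 + 4)*2) = ((-14/(-21) - 11/1)*(-35))*((-2 + 4)*2) = ((-14*(-1/21) - 11*1)*(-35))*(2*2) = ((⅔ - 11)*(-35))*4 = -31/3*(-35)*4 = (1085/3)*4 = 4340/3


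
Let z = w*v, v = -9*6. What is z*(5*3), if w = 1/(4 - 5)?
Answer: 810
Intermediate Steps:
v = -54
w = -1 (w = 1/(-1) = -1)
z = 54 (z = -1*(-54) = 54)
z*(5*3) = 54*(5*3) = 54*15 = 810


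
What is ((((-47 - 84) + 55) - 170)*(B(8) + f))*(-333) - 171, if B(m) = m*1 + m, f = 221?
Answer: 19414395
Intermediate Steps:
B(m) = 2*m (B(m) = m + m = 2*m)
((((-47 - 84) + 55) - 170)*(B(8) + f))*(-333) - 171 = ((((-47 - 84) + 55) - 170)*(2*8 + 221))*(-333) - 171 = (((-131 + 55) - 170)*(16 + 221))*(-333) - 171 = ((-76 - 170)*237)*(-333) - 171 = -246*237*(-333) - 171 = -58302*(-333) - 171 = 19414566 - 171 = 19414395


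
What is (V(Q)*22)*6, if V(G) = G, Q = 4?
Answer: 528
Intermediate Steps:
(V(Q)*22)*6 = (4*22)*6 = 88*6 = 528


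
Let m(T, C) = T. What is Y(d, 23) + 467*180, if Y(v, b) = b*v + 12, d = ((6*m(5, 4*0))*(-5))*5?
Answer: 66822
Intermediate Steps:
d = -750 (d = ((6*5)*(-5))*5 = (30*(-5))*5 = -150*5 = -750)
Y(v, b) = 12 + b*v
Y(d, 23) + 467*180 = (12 + 23*(-750)) + 467*180 = (12 - 17250) + 84060 = -17238 + 84060 = 66822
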